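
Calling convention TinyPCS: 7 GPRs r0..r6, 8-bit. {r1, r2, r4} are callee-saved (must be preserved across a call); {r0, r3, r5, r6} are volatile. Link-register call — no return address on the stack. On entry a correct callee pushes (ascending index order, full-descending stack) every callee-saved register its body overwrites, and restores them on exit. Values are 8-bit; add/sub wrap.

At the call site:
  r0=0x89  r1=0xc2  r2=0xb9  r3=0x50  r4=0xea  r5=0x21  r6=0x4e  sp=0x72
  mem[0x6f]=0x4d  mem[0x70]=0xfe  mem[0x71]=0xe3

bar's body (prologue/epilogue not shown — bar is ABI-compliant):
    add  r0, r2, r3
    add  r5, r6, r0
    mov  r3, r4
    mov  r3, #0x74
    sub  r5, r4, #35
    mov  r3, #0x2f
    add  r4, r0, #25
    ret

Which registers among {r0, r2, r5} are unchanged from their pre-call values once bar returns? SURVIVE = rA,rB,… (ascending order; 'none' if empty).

SURVIVE = r2

prologue: push r4 → mem[0x71]=0xea, sp=0x71
body[0] add  r0, r2, r3 → r0=0x09
body[1] add  r5, r6, r0 → r5=0x57
body[2] mov  r3, r4 → r3=0xea
body[3] mov  r3, #0x74 → r3=0x74
body[4] sub  r5, r4, #35 → r5=0xc7
body[5] mov  r3, #0x2f → r3=0x2f
body[6] add  r4, r0, #25 → r4=0x22
epilogue: pop r4=0xea, sp=0x72
r0: caller-saved, written=True
r2: callee-saved, written=False
r5: caller-saved, written=True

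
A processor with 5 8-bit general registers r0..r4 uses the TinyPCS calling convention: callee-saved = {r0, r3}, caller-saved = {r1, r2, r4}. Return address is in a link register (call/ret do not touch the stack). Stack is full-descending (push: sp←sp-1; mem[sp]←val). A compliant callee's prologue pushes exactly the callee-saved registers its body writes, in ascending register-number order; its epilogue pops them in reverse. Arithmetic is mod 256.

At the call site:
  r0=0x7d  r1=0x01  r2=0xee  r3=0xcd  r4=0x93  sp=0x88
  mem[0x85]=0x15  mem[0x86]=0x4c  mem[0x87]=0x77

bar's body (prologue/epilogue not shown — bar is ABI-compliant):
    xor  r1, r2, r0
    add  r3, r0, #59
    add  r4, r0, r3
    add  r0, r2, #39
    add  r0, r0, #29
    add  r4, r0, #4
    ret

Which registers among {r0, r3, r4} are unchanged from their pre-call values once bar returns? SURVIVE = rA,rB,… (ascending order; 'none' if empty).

prologue: push r0 -> mem[0x87]=0x7d, sp=0x87
prologue: push r3 -> mem[0x86]=0xcd, sp=0x86
body[0] xor  r1, r2, r0 -> r1=0x93
body[1] add  r3, r0, #59 -> r3=0xb8
body[2] add  r4, r0, r3 -> r4=0x35
body[3] add  r0, r2, #39 -> r0=0x15
body[4] add  r0, r0, #29 -> r0=0x32
body[5] add  r4, r0, #4 -> r4=0x36
epilogue: pop r3=0xcd, sp=0x87
epilogue: pop r0=0x7d, sp=0x88
r0: callee-saved, written=True
r3: callee-saved, written=True
r4: caller-saved, written=True

SURVIVE = r0,r3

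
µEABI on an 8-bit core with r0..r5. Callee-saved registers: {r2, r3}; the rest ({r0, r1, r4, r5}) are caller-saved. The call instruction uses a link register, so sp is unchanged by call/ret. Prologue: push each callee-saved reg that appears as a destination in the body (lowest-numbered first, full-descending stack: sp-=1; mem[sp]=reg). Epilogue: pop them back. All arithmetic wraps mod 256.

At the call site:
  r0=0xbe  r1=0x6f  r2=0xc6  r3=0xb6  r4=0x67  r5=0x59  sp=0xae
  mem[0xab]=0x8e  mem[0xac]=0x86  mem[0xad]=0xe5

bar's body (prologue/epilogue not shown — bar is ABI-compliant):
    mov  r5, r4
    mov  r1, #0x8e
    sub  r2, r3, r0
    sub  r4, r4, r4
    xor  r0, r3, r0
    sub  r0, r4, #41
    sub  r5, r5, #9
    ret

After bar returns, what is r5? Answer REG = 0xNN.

prologue: push r2 → mem[0xad]=0xc6, sp=0xad
body[0] mov  r5, r4 → r5=0x67
body[1] mov  r1, #0x8e → r1=0x8e
body[2] sub  r2, r3, r0 → r2=0xf8
body[3] sub  r4, r4, r4 → r4=0x00
body[4] xor  r0, r3, r0 → r0=0x08
body[5] sub  r0, r4, #41 → r0=0xd7
body[6] sub  r5, r5, #9 → r5=0x5e
epilogue: pop r2=0xc6, sp=0xae
r5 is caller-saved → body value

REG = 0x5e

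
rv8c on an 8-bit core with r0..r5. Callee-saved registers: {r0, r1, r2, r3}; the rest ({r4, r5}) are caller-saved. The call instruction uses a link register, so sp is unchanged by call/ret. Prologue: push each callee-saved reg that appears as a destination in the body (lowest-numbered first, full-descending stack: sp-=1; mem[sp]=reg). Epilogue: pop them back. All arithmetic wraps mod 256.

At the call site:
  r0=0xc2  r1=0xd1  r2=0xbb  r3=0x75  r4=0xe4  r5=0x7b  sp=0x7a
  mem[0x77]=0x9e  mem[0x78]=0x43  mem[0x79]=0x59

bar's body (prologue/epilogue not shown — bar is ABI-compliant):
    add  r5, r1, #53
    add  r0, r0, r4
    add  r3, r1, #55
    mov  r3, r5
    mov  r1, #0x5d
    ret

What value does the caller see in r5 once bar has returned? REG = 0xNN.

prologue: push r0 → mem[0x79]=0xc2, sp=0x79
prologue: push r1 → mem[0x78]=0xd1, sp=0x78
prologue: push r3 → mem[0x77]=0x75, sp=0x77
body[0] add  r5, r1, #53 → r5=0x06
body[1] add  r0, r0, r4 → r0=0xa6
body[2] add  r3, r1, #55 → r3=0x08
body[3] mov  r3, r5 → r3=0x06
body[4] mov  r1, #0x5d → r1=0x5d
epilogue: pop r3=0x75, sp=0x78
epilogue: pop r1=0xd1, sp=0x79
epilogue: pop r0=0xc2, sp=0x7a
r5 is caller-saved → body value

REG = 0x06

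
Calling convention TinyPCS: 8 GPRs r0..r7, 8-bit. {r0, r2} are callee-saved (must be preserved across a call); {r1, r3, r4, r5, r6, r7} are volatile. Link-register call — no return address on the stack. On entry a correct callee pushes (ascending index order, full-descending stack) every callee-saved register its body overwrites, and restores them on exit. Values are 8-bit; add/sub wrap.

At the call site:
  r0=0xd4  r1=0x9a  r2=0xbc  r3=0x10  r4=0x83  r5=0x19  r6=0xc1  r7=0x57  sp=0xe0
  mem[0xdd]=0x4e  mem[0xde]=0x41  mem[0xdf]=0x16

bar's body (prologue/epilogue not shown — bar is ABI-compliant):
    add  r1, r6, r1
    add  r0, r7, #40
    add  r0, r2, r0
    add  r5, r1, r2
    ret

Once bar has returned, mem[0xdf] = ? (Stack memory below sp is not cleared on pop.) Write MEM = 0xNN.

MEM = 0xd4

prologue: push r0 -> mem[0xdf]=0xd4, sp=0xdf
body[0] add  r1, r6, r1 -> r1=0x5b
body[1] add  r0, r7, #40 -> r0=0x7f
body[2] add  r0, r2, r0 -> r0=0x3b
body[3] add  r5, r1, r2 -> r5=0x17
epilogue: pop r0=0xd4, sp=0xe0
prologue pushed ['r0'] at ['0xdf']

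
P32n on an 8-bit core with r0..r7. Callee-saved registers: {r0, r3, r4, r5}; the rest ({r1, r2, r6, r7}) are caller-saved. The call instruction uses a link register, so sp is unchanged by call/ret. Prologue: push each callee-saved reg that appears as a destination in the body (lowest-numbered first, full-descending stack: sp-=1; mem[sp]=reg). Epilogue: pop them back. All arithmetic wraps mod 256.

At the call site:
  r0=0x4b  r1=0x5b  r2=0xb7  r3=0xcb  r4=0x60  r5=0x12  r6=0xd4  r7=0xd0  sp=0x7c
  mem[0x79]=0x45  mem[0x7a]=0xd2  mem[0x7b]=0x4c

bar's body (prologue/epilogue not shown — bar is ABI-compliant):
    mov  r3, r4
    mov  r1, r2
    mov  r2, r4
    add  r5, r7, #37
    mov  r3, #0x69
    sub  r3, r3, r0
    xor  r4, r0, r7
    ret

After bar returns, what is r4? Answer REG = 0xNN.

REG = 0x60

prologue: push r3 → mem[0x7b]=0xcb, sp=0x7b
prologue: push r4 → mem[0x7a]=0x60, sp=0x7a
prologue: push r5 → mem[0x79]=0x12, sp=0x79
body[0] mov  r3, r4 → r3=0x60
body[1] mov  r1, r2 → r1=0xb7
body[2] mov  r2, r4 → r2=0x60
body[3] add  r5, r7, #37 → r5=0xf5
body[4] mov  r3, #0x69 → r3=0x69
body[5] sub  r3, r3, r0 → r3=0x1e
body[6] xor  r4, r0, r7 → r4=0x9b
epilogue: pop r5=0x12, sp=0x7a
epilogue: pop r4=0x60, sp=0x7b
epilogue: pop r3=0xcb, sp=0x7c
r4 is callee-saved → restored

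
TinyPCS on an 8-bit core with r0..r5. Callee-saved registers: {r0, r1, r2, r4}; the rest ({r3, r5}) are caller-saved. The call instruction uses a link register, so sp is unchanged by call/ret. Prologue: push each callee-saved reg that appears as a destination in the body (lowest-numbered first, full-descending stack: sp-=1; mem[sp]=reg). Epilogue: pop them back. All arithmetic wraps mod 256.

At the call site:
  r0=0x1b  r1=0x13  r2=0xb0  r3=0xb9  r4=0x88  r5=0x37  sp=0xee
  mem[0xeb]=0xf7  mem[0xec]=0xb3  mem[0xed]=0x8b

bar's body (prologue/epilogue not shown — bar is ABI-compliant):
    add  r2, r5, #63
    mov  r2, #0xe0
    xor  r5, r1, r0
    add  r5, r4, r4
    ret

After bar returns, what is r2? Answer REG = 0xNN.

prologue: push r2 → mem[0xed]=0xb0, sp=0xed
body[0] add  r2, r5, #63 → r2=0x76
body[1] mov  r2, #0xe0 → r2=0xe0
body[2] xor  r5, r1, r0 → r5=0x08
body[3] add  r5, r4, r4 → r5=0x10
epilogue: pop r2=0xb0, sp=0xee
r2 is callee-saved → restored

REG = 0xb0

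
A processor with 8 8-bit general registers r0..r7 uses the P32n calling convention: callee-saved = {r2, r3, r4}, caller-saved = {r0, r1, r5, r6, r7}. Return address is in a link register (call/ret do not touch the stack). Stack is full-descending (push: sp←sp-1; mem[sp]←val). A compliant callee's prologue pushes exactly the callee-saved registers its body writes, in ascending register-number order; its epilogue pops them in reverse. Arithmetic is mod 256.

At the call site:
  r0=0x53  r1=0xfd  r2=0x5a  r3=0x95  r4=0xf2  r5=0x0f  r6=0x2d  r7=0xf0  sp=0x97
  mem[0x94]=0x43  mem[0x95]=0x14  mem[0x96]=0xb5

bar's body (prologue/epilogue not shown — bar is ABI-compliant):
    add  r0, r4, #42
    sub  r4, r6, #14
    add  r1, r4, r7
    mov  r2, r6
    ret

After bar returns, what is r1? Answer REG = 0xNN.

prologue: push r2 → mem[0x96]=0x5a, sp=0x96
prologue: push r4 → mem[0x95]=0xf2, sp=0x95
body[0] add  r0, r4, #42 → r0=0x1c
body[1] sub  r4, r6, #14 → r4=0x1f
body[2] add  r1, r4, r7 → r1=0x0f
body[3] mov  r2, r6 → r2=0x2d
epilogue: pop r4=0xf2, sp=0x96
epilogue: pop r2=0x5a, sp=0x97
r1 is caller-saved → body value

REG = 0x0f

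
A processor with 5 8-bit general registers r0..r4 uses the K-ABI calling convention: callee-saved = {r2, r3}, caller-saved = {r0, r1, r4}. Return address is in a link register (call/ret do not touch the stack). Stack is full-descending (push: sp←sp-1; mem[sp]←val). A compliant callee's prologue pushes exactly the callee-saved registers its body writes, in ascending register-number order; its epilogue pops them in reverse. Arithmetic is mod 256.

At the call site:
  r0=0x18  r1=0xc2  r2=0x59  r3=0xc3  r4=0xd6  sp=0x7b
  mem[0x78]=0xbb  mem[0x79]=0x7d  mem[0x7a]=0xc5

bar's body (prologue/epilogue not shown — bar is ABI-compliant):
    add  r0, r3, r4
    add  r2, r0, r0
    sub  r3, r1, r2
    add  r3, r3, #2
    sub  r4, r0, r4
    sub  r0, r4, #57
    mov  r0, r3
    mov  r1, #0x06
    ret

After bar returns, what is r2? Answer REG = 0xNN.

prologue: push r2 → mem[0x7a]=0x59, sp=0x7a
prologue: push r3 → mem[0x79]=0xc3, sp=0x79
body[0] add  r0, r3, r4 → r0=0x99
body[1] add  r2, r0, r0 → r2=0x32
body[2] sub  r3, r1, r2 → r3=0x90
body[3] add  r3, r3, #2 → r3=0x92
body[4] sub  r4, r0, r4 → r4=0xc3
body[5] sub  r0, r4, #57 → r0=0x8a
body[6] mov  r0, r3 → r0=0x92
body[7] mov  r1, #0x06 → r1=0x06
epilogue: pop r3=0xc3, sp=0x7a
epilogue: pop r2=0x59, sp=0x7b
r2 is callee-saved → restored

REG = 0x59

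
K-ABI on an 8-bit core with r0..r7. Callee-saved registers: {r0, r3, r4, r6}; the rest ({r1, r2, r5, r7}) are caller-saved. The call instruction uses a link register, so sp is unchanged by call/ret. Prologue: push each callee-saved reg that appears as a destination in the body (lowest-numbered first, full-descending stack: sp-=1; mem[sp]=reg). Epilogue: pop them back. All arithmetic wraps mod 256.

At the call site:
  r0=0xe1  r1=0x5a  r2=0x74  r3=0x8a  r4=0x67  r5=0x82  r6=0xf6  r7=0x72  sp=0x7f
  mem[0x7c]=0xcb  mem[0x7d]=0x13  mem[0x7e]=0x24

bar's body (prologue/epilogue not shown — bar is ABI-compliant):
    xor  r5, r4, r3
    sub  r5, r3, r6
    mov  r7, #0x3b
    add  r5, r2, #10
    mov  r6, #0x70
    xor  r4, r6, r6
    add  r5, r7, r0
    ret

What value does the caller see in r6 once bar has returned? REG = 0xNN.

REG = 0xf6

prologue: push r4 → mem[0x7e]=0x67, sp=0x7e
prologue: push r6 → mem[0x7d]=0xf6, sp=0x7d
body[0] xor  r5, r4, r3 → r5=0xed
body[1] sub  r5, r3, r6 → r5=0x94
body[2] mov  r7, #0x3b → r7=0x3b
body[3] add  r5, r2, #10 → r5=0x7e
body[4] mov  r6, #0x70 → r6=0x70
body[5] xor  r4, r6, r6 → r4=0x00
body[6] add  r5, r7, r0 → r5=0x1c
epilogue: pop r6=0xf6, sp=0x7e
epilogue: pop r4=0x67, sp=0x7f
r6 is callee-saved → restored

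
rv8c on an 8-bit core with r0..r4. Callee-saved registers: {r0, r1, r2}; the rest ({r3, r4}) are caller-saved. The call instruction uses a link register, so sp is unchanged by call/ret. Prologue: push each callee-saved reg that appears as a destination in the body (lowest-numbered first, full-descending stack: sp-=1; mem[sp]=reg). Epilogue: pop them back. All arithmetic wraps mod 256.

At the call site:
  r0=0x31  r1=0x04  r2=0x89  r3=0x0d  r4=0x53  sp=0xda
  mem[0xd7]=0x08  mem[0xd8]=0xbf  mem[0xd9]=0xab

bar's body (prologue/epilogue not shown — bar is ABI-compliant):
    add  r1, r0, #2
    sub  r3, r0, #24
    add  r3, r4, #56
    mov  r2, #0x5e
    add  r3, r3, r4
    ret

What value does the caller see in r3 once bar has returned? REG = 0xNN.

prologue: push r1 -> mem[0xd9]=0x04, sp=0xd9
prologue: push r2 -> mem[0xd8]=0x89, sp=0xd8
body[0] add  r1, r0, #2 -> r1=0x33
body[1] sub  r3, r0, #24 -> r3=0x19
body[2] add  r3, r4, #56 -> r3=0x8b
body[3] mov  r2, #0x5e -> r2=0x5e
body[4] add  r3, r3, r4 -> r3=0xde
epilogue: pop r2=0x89, sp=0xd9
epilogue: pop r1=0x04, sp=0xda
r3 is caller-saved -> body value

REG = 0xde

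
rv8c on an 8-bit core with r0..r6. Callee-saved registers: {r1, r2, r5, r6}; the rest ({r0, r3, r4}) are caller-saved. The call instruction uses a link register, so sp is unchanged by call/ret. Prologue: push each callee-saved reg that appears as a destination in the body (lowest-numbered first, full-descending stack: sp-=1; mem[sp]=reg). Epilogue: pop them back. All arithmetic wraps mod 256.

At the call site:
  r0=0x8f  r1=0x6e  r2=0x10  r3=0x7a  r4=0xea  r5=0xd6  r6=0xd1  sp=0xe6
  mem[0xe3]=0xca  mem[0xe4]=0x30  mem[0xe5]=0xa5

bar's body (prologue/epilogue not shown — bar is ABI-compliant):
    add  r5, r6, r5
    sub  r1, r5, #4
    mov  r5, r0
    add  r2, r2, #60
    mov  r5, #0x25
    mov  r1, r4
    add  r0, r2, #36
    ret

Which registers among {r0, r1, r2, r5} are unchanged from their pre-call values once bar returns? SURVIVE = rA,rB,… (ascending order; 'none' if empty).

prologue: push r1 → mem[0xe5]=0x6e, sp=0xe5
prologue: push r2 → mem[0xe4]=0x10, sp=0xe4
prologue: push r5 → mem[0xe3]=0xd6, sp=0xe3
body[0] add  r5, r6, r5 → r5=0xa7
body[1] sub  r1, r5, #4 → r1=0xa3
body[2] mov  r5, r0 → r5=0x8f
body[3] add  r2, r2, #60 → r2=0x4c
body[4] mov  r5, #0x25 → r5=0x25
body[5] mov  r1, r4 → r1=0xea
body[6] add  r0, r2, #36 → r0=0x70
epilogue: pop r5=0xd6, sp=0xe4
epilogue: pop r2=0x10, sp=0xe5
epilogue: pop r1=0x6e, sp=0xe6
r0: caller-saved, written=True
r1: callee-saved, written=True
r2: callee-saved, written=True
r5: callee-saved, written=True

SURVIVE = r1,r2,r5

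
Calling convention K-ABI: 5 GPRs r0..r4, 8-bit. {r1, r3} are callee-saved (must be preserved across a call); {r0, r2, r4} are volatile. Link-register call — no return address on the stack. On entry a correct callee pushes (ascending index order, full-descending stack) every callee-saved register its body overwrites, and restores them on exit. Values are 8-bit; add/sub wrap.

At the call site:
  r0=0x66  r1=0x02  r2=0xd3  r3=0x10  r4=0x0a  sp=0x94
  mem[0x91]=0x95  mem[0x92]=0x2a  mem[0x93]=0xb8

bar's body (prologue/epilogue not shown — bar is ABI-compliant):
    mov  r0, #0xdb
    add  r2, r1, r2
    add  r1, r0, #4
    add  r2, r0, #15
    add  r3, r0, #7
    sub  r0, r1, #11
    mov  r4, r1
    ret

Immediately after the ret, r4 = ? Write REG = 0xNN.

prologue: push r1 -> mem[0x93]=0x02, sp=0x93
prologue: push r3 -> mem[0x92]=0x10, sp=0x92
body[0] mov  r0, #0xdb -> r0=0xdb
body[1] add  r2, r1, r2 -> r2=0xd5
body[2] add  r1, r0, #4 -> r1=0xdf
body[3] add  r2, r0, #15 -> r2=0xea
body[4] add  r3, r0, #7 -> r3=0xe2
body[5] sub  r0, r1, #11 -> r0=0xd4
body[6] mov  r4, r1 -> r4=0xdf
epilogue: pop r3=0x10, sp=0x93
epilogue: pop r1=0x02, sp=0x94
r4 is caller-saved -> body value

REG = 0xdf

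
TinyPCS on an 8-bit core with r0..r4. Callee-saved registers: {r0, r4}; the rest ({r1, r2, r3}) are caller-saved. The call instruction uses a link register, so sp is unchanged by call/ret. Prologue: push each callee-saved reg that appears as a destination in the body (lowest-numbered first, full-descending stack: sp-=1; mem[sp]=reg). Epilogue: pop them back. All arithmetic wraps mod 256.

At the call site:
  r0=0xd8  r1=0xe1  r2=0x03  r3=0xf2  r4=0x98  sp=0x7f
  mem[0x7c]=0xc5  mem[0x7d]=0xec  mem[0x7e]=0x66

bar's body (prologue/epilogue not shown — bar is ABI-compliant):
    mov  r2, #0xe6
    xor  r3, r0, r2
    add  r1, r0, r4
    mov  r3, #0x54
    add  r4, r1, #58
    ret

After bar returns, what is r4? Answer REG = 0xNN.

REG = 0x98

prologue: push r4 -> mem[0x7e]=0x98, sp=0x7e
body[0] mov  r2, #0xe6 -> r2=0xe6
body[1] xor  r3, r0, r2 -> r3=0x3e
body[2] add  r1, r0, r4 -> r1=0x70
body[3] mov  r3, #0x54 -> r3=0x54
body[4] add  r4, r1, #58 -> r4=0xaa
epilogue: pop r4=0x98, sp=0x7f
r4 is callee-saved -> restored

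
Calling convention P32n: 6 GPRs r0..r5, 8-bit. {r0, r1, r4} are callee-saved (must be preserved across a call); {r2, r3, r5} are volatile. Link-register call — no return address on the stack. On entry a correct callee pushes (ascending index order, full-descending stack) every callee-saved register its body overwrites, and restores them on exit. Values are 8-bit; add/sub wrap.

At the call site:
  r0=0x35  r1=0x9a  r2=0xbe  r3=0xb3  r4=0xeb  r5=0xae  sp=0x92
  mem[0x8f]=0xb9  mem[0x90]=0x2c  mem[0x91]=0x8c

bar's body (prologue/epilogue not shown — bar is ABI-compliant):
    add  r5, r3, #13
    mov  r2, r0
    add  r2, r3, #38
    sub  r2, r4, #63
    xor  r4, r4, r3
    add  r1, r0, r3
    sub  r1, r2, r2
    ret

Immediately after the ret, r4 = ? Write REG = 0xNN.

REG = 0xeb

prologue: push r1 -> mem[0x91]=0x9a, sp=0x91
prologue: push r4 -> mem[0x90]=0xeb, sp=0x90
body[0] add  r5, r3, #13 -> r5=0xc0
body[1] mov  r2, r0 -> r2=0x35
body[2] add  r2, r3, #38 -> r2=0xd9
body[3] sub  r2, r4, #63 -> r2=0xac
body[4] xor  r4, r4, r3 -> r4=0x58
body[5] add  r1, r0, r3 -> r1=0xe8
body[6] sub  r1, r2, r2 -> r1=0x00
epilogue: pop r4=0xeb, sp=0x91
epilogue: pop r1=0x9a, sp=0x92
r4 is callee-saved -> restored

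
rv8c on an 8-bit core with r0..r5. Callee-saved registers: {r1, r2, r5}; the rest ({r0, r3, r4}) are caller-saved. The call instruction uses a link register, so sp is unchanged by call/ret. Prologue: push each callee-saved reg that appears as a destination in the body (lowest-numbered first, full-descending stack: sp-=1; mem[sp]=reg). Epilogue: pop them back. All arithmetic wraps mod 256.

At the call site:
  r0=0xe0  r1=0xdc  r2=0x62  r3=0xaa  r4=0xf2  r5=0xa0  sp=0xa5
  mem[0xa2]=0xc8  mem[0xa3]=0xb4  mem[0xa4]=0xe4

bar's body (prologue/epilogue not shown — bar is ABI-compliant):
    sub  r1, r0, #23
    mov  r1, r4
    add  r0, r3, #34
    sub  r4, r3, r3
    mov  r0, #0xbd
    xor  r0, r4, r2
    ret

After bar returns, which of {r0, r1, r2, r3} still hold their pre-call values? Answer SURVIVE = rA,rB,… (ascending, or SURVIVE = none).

prologue: push r1 → mem[0xa4]=0xdc, sp=0xa4
body[0] sub  r1, r0, #23 → r1=0xc9
body[1] mov  r1, r4 → r1=0xf2
body[2] add  r0, r3, #34 → r0=0xcc
body[3] sub  r4, r3, r3 → r4=0x00
body[4] mov  r0, #0xbd → r0=0xbd
body[5] xor  r0, r4, r2 → r0=0x62
epilogue: pop r1=0xdc, sp=0xa5
r0: caller-saved, written=True
r1: callee-saved, written=True
r2: callee-saved, written=False
r3: caller-saved, written=False

SURVIVE = r1,r2,r3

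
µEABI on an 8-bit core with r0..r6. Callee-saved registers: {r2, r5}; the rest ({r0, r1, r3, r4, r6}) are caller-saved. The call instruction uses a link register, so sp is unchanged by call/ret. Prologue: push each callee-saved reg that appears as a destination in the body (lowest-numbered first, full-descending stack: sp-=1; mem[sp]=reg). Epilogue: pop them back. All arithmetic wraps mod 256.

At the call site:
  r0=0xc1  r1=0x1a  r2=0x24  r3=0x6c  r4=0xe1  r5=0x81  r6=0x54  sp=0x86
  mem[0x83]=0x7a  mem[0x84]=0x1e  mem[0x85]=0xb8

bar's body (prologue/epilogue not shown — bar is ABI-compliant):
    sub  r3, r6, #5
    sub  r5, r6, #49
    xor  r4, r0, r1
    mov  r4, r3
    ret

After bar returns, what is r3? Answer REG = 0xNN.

prologue: push r5 -> mem[0x85]=0x81, sp=0x85
body[0] sub  r3, r6, #5 -> r3=0x4f
body[1] sub  r5, r6, #49 -> r5=0x23
body[2] xor  r4, r0, r1 -> r4=0xdb
body[3] mov  r4, r3 -> r4=0x4f
epilogue: pop r5=0x81, sp=0x86
r3 is caller-saved -> body value

REG = 0x4f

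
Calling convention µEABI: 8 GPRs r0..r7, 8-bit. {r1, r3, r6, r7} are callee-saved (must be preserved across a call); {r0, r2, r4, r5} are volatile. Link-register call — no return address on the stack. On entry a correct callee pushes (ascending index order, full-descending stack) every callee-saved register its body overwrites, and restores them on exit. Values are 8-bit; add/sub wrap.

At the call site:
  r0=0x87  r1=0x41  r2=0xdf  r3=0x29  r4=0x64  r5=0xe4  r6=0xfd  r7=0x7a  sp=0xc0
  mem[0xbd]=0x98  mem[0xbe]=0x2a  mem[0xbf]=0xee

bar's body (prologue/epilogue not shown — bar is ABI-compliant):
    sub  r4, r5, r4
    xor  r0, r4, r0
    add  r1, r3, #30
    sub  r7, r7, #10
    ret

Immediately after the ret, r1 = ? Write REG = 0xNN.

prologue: push r1 -> mem[0xbf]=0x41, sp=0xbf
prologue: push r7 -> mem[0xbe]=0x7a, sp=0xbe
body[0] sub  r4, r5, r4 -> r4=0x80
body[1] xor  r0, r4, r0 -> r0=0x07
body[2] add  r1, r3, #30 -> r1=0x47
body[3] sub  r7, r7, #10 -> r7=0x70
epilogue: pop r7=0x7a, sp=0xbf
epilogue: pop r1=0x41, sp=0xc0
r1 is callee-saved -> restored

REG = 0x41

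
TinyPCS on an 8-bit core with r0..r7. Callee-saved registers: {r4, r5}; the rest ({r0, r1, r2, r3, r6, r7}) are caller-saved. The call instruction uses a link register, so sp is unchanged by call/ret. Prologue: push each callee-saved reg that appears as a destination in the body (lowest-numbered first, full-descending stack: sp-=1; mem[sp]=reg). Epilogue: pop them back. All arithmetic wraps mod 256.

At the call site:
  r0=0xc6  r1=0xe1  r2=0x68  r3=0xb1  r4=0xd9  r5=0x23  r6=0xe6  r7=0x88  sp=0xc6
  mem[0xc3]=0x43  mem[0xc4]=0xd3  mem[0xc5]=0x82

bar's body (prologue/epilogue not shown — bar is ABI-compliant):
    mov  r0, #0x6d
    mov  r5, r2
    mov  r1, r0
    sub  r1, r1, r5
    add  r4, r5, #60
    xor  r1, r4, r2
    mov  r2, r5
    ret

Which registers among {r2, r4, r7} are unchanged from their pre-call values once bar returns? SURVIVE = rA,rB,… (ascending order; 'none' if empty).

prologue: push r4 -> mem[0xc5]=0xd9, sp=0xc5
prologue: push r5 -> mem[0xc4]=0x23, sp=0xc4
body[0] mov  r0, #0x6d -> r0=0x6d
body[1] mov  r5, r2 -> r5=0x68
body[2] mov  r1, r0 -> r1=0x6d
body[3] sub  r1, r1, r5 -> r1=0x05
body[4] add  r4, r5, #60 -> r4=0xa4
body[5] xor  r1, r4, r2 -> r1=0xcc
body[6] mov  r2, r5 -> r2=0x68
epilogue: pop r5=0x23, sp=0xc5
epilogue: pop r4=0xd9, sp=0xc6
r2: caller-saved, written=True
r4: callee-saved, written=True
r7: caller-saved, written=False

SURVIVE = r2,r4,r7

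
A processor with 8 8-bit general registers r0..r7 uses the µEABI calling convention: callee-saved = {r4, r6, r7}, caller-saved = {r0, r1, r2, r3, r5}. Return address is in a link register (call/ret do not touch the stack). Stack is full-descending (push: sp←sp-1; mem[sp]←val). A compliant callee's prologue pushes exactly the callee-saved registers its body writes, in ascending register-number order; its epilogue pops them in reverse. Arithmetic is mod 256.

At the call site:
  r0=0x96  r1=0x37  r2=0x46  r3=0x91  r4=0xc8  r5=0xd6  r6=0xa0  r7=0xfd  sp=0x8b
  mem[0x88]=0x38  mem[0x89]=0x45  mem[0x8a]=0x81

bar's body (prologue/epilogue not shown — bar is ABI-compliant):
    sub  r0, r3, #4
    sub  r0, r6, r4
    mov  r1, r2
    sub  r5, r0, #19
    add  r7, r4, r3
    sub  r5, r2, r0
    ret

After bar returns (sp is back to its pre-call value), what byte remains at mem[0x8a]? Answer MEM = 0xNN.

prologue: push r7 → mem[0x8a]=0xfd, sp=0x8a
body[0] sub  r0, r3, #4 → r0=0x8d
body[1] sub  r0, r6, r4 → r0=0xd8
body[2] mov  r1, r2 → r1=0x46
body[3] sub  r5, r0, #19 → r5=0xc5
body[4] add  r7, r4, r3 → r7=0x59
body[5] sub  r5, r2, r0 → r5=0x6e
epilogue: pop r7=0xfd, sp=0x8b
prologue pushed ['r7'] at ['0x8a']

MEM = 0xfd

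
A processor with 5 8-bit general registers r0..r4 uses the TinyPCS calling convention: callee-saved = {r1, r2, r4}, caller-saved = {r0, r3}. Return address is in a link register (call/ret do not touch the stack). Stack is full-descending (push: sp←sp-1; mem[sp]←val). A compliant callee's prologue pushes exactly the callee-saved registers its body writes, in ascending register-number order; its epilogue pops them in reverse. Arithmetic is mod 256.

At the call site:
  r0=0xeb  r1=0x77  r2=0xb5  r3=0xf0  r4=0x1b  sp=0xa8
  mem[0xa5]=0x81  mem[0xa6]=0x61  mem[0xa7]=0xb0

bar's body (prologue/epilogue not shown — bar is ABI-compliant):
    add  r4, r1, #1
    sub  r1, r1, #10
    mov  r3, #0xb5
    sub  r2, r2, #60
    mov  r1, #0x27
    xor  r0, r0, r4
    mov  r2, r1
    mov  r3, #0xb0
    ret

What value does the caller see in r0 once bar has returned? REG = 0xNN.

REG = 0x93

prologue: push r1 → mem[0xa7]=0x77, sp=0xa7
prologue: push r2 → mem[0xa6]=0xb5, sp=0xa6
prologue: push r4 → mem[0xa5]=0x1b, sp=0xa5
body[0] add  r4, r1, #1 → r4=0x78
body[1] sub  r1, r1, #10 → r1=0x6d
body[2] mov  r3, #0xb5 → r3=0xb5
body[3] sub  r2, r2, #60 → r2=0x79
body[4] mov  r1, #0x27 → r1=0x27
body[5] xor  r0, r0, r4 → r0=0x93
body[6] mov  r2, r1 → r2=0x27
body[7] mov  r3, #0xb0 → r3=0xb0
epilogue: pop r4=0x1b, sp=0xa6
epilogue: pop r2=0xb5, sp=0xa7
epilogue: pop r1=0x77, sp=0xa8
r0 is caller-saved → body value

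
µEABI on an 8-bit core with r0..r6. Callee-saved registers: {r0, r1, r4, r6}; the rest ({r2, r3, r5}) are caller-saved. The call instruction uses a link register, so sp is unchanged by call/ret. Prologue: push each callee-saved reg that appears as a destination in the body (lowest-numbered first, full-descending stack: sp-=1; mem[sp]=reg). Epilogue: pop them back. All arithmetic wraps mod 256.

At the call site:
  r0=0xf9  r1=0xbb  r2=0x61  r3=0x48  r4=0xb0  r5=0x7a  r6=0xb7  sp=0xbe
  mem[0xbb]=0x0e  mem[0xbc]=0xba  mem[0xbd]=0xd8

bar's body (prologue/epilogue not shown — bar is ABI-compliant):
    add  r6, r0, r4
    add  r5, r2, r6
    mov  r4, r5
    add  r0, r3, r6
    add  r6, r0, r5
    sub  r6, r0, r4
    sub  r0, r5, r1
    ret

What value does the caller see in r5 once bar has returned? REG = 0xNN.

REG = 0x0a

prologue: push r0 → mem[0xbd]=0xf9, sp=0xbd
prologue: push r4 → mem[0xbc]=0xb0, sp=0xbc
prologue: push r6 → mem[0xbb]=0xb7, sp=0xbb
body[0] add  r6, r0, r4 → r6=0xa9
body[1] add  r5, r2, r6 → r5=0x0a
body[2] mov  r4, r5 → r4=0x0a
body[3] add  r0, r3, r6 → r0=0xf1
body[4] add  r6, r0, r5 → r6=0xfb
body[5] sub  r6, r0, r4 → r6=0xe7
body[6] sub  r0, r5, r1 → r0=0x4f
epilogue: pop r6=0xb7, sp=0xbc
epilogue: pop r4=0xb0, sp=0xbd
epilogue: pop r0=0xf9, sp=0xbe
r5 is caller-saved → body value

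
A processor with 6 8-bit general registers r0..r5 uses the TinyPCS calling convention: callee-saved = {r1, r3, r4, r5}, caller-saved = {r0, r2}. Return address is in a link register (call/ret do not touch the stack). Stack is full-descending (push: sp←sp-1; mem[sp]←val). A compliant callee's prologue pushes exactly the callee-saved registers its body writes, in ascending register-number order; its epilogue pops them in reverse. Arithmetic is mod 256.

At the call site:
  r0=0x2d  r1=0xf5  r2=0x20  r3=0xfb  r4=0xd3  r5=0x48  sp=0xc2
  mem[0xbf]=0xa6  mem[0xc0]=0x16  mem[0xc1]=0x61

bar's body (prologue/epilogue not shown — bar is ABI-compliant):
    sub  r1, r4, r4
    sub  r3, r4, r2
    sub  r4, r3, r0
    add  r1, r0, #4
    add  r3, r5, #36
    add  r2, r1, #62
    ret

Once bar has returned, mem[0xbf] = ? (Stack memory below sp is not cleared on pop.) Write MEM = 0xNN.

prologue: push r1 -> mem[0xc1]=0xf5, sp=0xc1
prologue: push r3 -> mem[0xc0]=0xfb, sp=0xc0
prologue: push r4 -> mem[0xbf]=0xd3, sp=0xbf
body[0] sub  r1, r4, r4 -> r1=0x00
body[1] sub  r3, r4, r2 -> r3=0xb3
body[2] sub  r4, r3, r0 -> r4=0x86
body[3] add  r1, r0, #4 -> r1=0x31
body[4] add  r3, r5, #36 -> r3=0x6c
body[5] add  r2, r1, #62 -> r2=0x6f
epilogue: pop r4=0xd3, sp=0xc0
epilogue: pop r3=0xfb, sp=0xc1
epilogue: pop r1=0xf5, sp=0xc2
prologue pushed ['r1', 'r3', 'r4'] at ['0xc1', '0xc0', '0xbf']

MEM = 0xd3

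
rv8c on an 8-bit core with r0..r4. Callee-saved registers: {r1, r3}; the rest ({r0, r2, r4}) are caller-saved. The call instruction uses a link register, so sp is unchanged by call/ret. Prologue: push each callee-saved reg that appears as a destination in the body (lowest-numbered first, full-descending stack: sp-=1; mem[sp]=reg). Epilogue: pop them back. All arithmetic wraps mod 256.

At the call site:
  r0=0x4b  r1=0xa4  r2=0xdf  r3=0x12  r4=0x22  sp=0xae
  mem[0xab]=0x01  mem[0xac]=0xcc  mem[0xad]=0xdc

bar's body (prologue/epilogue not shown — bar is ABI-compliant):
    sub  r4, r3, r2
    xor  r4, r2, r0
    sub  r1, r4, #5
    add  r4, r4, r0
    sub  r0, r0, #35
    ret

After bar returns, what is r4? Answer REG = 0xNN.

REG = 0xdf

prologue: push r1 -> mem[0xad]=0xa4, sp=0xad
body[0] sub  r4, r3, r2 -> r4=0x33
body[1] xor  r4, r2, r0 -> r4=0x94
body[2] sub  r1, r4, #5 -> r1=0x8f
body[3] add  r4, r4, r0 -> r4=0xdf
body[4] sub  r0, r0, #35 -> r0=0x28
epilogue: pop r1=0xa4, sp=0xae
r4 is caller-saved -> body value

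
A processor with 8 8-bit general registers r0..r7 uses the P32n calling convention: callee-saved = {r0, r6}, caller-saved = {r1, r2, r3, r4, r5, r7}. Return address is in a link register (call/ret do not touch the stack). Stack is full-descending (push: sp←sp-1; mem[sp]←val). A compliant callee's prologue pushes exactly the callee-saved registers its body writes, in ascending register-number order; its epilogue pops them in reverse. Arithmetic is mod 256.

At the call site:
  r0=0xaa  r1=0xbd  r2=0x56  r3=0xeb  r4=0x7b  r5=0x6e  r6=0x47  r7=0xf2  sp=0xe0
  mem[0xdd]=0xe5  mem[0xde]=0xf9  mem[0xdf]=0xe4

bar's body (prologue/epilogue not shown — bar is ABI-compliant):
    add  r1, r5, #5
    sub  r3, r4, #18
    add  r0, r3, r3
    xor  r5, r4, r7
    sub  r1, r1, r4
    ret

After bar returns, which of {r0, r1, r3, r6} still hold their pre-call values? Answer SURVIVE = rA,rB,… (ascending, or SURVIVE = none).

SURVIVE = r0,r6

prologue: push r0 -> mem[0xdf]=0xaa, sp=0xdf
body[0] add  r1, r5, #5 -> r1=0x73
body[1] sub  r3, r4, #18 -> r3=0x69
body[2] add  r0, r3, r3 -> r0=0xd2
body[3] xor  r5, r4, r7 -> r5=0x89
body[4] sub  r1, r1, r4 -> r1=0xf8
epilogue: pop r0=0xaa, sp=0xe0
r0: callee-saved, written=True
r1: caller-saved, written=True
r3: caller-saved, written=True
r6: callee-saved, written=False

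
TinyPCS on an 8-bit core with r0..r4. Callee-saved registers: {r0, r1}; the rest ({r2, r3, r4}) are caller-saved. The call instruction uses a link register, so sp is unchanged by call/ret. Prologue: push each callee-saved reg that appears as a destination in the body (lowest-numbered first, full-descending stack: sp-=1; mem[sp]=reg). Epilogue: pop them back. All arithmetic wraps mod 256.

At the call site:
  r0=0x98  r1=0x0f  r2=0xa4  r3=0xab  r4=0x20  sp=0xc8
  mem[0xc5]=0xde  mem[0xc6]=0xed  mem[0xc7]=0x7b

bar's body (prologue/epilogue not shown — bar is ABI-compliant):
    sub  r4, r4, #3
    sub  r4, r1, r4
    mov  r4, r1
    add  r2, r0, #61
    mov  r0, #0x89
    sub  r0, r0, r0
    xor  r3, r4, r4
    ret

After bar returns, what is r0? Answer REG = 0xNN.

REG = 0x98

prologue: push r0 → mem[0xc7]=0x98, sp=0xc7
body[0] sub  r4, r4, #3 → r4=0x1d
body[1] sub  r4, r1, r4 → r4=0xf2
body[2] mov  r4, r1 → r4=0x0f
body[3] add  r2, r0, #61 → r2=0xd5
body[4] mov  r0, #0x89 → r0=0x89
body[5] sub  r0, r0, r0 → r0=0x00
body[6] xor  r3, r4, r4 → r3=0x00
epilogue: pop r0=0x98, sp=0xc8
r0 is callee-saved → restored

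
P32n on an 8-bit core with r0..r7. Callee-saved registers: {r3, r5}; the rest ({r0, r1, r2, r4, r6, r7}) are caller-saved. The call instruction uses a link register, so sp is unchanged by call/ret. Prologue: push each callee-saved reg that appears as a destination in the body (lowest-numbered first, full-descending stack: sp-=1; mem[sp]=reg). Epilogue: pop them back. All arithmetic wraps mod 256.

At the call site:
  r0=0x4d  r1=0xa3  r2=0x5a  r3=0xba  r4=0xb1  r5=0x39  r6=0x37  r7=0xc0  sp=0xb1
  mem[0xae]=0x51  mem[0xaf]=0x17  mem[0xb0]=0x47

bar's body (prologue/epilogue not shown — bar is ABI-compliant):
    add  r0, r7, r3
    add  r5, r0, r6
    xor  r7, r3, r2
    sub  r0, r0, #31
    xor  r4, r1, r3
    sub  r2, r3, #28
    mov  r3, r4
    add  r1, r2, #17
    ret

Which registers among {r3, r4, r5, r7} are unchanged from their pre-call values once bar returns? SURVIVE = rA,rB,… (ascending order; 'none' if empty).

prologue: push r3 → mem[0xb0]=0xba, sp=0xb0
prologue: push r5 → mem[0xaf]=0x39, sp=0xaf
body[0] add  r0, r7, r3 → r0=0x7a
body[1] add  r5, r0, r6 → r5=0xb1
body[2] xor  r7, r3, r2 → r7=0xe0
body[3] sub  r0, r0, #31 → r0=0x5b
body[4] xor  r4, r1, r3 → r4=0x19
body[5] sub  r2, r3, #28 → r2=0x9e
body[6] mov  r3, r4 → r3=0x19
body[7] add  r1, r2, #17 → r1=0xaf
epilogue: pop r5=0x39, sp=0xb0
epilogue: pop r3=0xba, sp=0xb1
r3: callee-saved, written=True
r4: caller-saved, written=True
r5: callee-saved, written=True
r7: caller-saved, written=True

SURVIVE = r3,r5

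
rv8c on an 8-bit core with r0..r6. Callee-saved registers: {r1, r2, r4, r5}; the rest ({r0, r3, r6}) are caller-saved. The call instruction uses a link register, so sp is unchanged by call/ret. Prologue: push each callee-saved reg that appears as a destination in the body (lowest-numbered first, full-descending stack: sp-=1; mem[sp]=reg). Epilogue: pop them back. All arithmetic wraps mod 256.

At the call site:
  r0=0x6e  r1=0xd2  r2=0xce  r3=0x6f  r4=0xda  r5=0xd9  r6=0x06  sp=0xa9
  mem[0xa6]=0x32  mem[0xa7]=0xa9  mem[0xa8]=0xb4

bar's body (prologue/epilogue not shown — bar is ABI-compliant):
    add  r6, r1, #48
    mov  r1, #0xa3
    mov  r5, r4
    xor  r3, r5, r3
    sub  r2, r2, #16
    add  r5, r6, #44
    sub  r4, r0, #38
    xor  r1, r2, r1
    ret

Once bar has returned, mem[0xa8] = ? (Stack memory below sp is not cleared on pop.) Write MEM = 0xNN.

MEM = 0xd2

prologue: push r1 -> mem[0xa8]=0xd2, sp=0xa8
prologue: push r2 -> mem[0xa7]=0xce, sp=0xa7
prologue: push r4 -> mem[0xa6]=0xda, sp=0xa6
prologue: push r5 -> mem[0xa5]=0xd9, sp=0xa5
body[0] add  r6, r1, #48 -> r6=0x02
body[1] mov  r1, #0xa3 -> r1=0xa3
body[2] mov  r5, r4 -> r5=0xda
body[3] xor  r3, r5, r3 -> r3=0xb5
body[4] sub  r2, r2, #16 -> r2=0xbe
body[5] add  r5, r6, #44 -> r5=0x2e
body[6] sub  r4, r0, #38 -> r4=0x48
body[7] xor  r1, r2, r1 -> r1=0x1d
epilogue: pop r5=0xd9, sp=0xa6
epilogue: pop r4=0xda, sp=0xa7
epilogue: pop r2=0xce, sp=0xa8
epilogue: pop r1=0xd2, sp=0xa9
prologue pushed ['r1', 'r2', 'r4', 'r5'] at ['0xa8', '0xa7', '0xa6', '0xa5']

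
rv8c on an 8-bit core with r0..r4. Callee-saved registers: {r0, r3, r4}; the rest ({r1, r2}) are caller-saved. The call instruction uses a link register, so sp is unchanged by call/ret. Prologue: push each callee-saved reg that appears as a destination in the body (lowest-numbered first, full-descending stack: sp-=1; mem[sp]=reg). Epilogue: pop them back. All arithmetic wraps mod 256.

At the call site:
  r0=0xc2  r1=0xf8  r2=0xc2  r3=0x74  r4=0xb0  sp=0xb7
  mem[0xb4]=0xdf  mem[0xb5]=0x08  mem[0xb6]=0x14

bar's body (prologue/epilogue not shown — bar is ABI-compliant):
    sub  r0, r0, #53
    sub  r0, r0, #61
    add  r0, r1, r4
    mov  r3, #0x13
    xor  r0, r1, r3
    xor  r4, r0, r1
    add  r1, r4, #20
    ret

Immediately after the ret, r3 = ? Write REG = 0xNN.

prologue: push r0 → mem[0xb6]=0xc2, sp=0xb6
prologue: push r3 → mem[0xb5]=0x74, sp=0xb5
prologue: push r4 → mem[0xb4]=0xb0, sp=0xb4
body[0] sub  r0, r0, #53 → r0=0x8d
body[1] sub  r0, r0, #61 → r0=0x50
body[2] add  r0, r1, r4 → r0=0xa8
body[3] mov  r3, #0x13 → r3=0x13
body[4] xor  r0, r1, r3 → r0=0xeb
body[5] xor  r4, r0, r1 → r4=0x13
body[6] add  r1, r4, #20 → r1=0x27
epilogue: pop r4=0xb0, sp=0xb5
epilogue: pop r3=0x74, sp=0xb6
epilogue: pop r0=0xc2, sp=0xb7
r3 is callee-saved → restored

REG = 0x74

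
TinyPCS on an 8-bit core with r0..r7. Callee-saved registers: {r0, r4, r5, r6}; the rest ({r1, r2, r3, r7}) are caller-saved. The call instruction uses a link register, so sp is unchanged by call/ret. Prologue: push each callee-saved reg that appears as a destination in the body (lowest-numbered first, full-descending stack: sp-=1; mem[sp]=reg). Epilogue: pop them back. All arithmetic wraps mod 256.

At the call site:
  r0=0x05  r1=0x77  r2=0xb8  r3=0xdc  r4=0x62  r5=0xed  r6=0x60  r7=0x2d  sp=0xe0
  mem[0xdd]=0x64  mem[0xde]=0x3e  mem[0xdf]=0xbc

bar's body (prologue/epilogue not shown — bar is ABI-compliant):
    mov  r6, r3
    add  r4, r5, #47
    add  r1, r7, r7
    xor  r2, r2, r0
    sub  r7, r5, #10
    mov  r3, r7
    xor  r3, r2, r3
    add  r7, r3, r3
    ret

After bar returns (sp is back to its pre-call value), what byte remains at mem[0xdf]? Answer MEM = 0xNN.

prologue: push r4 -> mem[0xdf]=0x62, sp=0xdf
prologue: push r6 -> mem[0xde]=0x60, sp=0xde
body[0] mov  r6, r3 -> r6=0xdc
body[1] add  r4, r5, #47 -> r4=0x1c
body[2] add  r1, r7, r7 -> r1=0x5a
body[3] xor  r2, r2, r0 -> r2=0xbd
body[4] sub  r7, r5, #10 -> r7=0xe3
body[5] mov  r3, r7 -> r3=0xe3
body[6] xor  r3, r2, r3 -> r3=0x5e
body[7] add  r7, r3, r3 -> r7=0xbc
epilogue: pop r6=0x60, sp=0xdf
epilogue: pop r4=0x62, sp=0xe0
prologue pushed ['r4', 'r6'] at ['0xdf', '0xde']

MEM = 0x62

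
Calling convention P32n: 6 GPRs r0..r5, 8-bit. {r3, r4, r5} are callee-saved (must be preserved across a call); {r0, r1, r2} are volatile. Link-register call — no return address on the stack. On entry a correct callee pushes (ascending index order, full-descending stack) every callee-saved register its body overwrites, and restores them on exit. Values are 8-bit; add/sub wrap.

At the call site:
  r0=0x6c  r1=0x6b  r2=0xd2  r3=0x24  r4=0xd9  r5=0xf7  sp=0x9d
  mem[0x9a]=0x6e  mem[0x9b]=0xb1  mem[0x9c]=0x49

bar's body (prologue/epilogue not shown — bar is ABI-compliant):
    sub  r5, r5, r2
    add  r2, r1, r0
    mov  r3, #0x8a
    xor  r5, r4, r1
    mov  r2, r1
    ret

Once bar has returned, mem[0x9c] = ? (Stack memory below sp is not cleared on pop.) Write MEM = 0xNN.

prologue: push r3 → mem[0x9c]=0x24, sp=0x9c
prologue: push r5 → mem[0x9b]=0xf7, sp=0x9b
body[0] sub  r5, r5, r2 → r5=0x25
body[1] add  r2, r1, r0 → r2=0xd7
body[2] mov  r3, #0x8a → r3=0x8a
body[3] xor  r5, r4, r1 → r5=0xb2
body[4] mov  r2, r1 → r2=0x6b
epilogue: pop r5=0xf7, sp=0x9c
epilogue: pop r3=0x24, sp=0x9d
prologue pushed ['r3', 'r5'] at ['0x9c', '0x9b']

MEM = 0x24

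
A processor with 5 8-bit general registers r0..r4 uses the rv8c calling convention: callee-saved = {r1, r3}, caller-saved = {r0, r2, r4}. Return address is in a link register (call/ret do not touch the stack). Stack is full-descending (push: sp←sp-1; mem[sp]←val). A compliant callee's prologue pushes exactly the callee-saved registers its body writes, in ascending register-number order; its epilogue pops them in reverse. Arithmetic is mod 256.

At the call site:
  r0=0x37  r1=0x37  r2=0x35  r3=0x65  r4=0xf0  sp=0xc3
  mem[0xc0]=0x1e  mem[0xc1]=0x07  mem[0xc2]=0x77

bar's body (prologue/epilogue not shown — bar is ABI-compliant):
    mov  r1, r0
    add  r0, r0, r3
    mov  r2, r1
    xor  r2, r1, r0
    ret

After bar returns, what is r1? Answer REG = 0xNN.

REG = 0x37

prologue: push r1 -> mem[0xc2]=0x37, sp=0xc2
body[0] mov  r1, r0 -> r1=0x37
body[1] add  r0, r0, r3 -> r0=0x9c
body[2] mov  r2, r1 -> r2=0x37
body[3] xor  r2, r1, r0 -> r2=0xab
epilogue: pop r1=0x37, sp=0xc3
r1 is callee-saved -> restored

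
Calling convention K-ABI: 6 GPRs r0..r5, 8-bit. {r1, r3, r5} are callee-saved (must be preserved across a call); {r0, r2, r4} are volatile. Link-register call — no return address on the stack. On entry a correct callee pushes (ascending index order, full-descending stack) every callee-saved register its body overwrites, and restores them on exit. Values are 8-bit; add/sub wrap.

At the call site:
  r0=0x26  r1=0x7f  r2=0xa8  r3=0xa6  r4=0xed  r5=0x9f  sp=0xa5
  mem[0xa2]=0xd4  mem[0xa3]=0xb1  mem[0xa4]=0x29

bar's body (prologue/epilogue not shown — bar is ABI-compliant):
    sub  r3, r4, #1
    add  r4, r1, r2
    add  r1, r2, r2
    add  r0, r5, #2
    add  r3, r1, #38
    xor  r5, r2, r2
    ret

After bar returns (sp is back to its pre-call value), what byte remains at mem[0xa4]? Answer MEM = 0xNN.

MEM = 0x7f

prologue: push r1 → mem[0xa4]=0x7f, sp=0xa4
prologue: push r3 → mem[0xa3]=0xa6, sp=0xa3
prologue: push r5 → mem[0xa2]=0x9f, sp=0xa2
body[0] sub  r3, r4, #1 → r3=0xec
body[1] add  r4, r1, r2 → r4=0x27
body[2] add  r1, r2, r2 → r1=0x50
body[3] add  r0, r5, #2 → r0=0xa1
body[4] add  r3, r1, #38 → r3=0x76
body[5] xor  r5, r2, r2 → r5=0x00
epilogue: pop r5=0x9f, sp=0xa3
epilogue: pop r3=0xa6, sp=0xa4
epilogue: pop r1=0x7f, sp=0xa5
prologue pushed ['r1', 'r3', 'r5'] at ['0xa4', '0xa3', '0xa2']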